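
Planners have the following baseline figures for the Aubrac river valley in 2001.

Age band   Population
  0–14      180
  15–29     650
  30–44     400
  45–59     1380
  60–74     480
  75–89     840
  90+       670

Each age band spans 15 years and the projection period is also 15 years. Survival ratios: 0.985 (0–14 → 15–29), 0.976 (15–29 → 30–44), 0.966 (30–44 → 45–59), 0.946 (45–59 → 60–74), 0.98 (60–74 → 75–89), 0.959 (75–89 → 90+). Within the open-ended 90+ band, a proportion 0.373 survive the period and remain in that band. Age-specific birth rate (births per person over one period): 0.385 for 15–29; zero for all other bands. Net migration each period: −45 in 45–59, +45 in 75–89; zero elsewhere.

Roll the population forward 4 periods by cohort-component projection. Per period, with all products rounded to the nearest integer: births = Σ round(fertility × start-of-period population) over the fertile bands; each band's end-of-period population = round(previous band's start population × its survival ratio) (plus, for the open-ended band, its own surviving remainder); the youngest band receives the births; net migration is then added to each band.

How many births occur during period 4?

Let band 1 be 0–14 through band 7 = 90+.
Period 1:
Births: 650 * 0.385 = 250
Band 2: 180 * 0.985 = 177
Band 3: 650 * 0.976 = 634
Band 4: 400 * 0.966 = 386
Band 5: 1380 * 0.946 = 1305
Band 6: 480 * 0.98 = 470
Band 7: 840 * 0.959 + 670 * 0.373 = 806 + 250 = 1056
Net migration: Band 4 − 45 → 341; Band 6 + 45 → 515
End of period: [250, 177, 634, 341, 1305, 515, 1056]
Period 2:
Births: 177 * 0.385 = 68
Band 2: 250 * 0.985 = 246
Band 3: 177 * 0.976 = 173
Band 4: 634 * 0.966 = 612
Band 5: 341 * 0.946 = 323
Band 6: 1305 * 0.98 = 1279
Band 7: 515 * 0.959 + 1056 * 0.373 = 494 + 394 = 888
Net migration: Band 4 − 45 → 567; Band 6 + 45 → 1324
End of period: [68, 246, 173, 567, 323, 1324, 888]
Period 3:
Births: 246 * 0.385 = 95
Band 2: 68 * 0.985 = 67
Band 3: 246 * 0.976 = 240
Band 4: 173 * 0.966 = 167
Band 5: 567 * 0.946 = 536
Band 6: 323 * 0.98 = 317
Band 7: 1324 * 0.959 + 888 * 0.373 = 1270 + 331 = 1601
Net migration: Band 4 − 45 → 122; Band 6 + 45 → 362
End of period: [95, 67, 240, 122, 536, 362, 1601]
Period 4:
Births: 67 * 0.385 = 26
Band 2: 95 * 0.985 = 94
Band 3: 67 * 0.976 = 65
Band 4: 240 * 0.966 = 232
Band 5: 122 * 0.946 = 115
Band 6: 536 * 0.98 = 525
Band 7: 362 * 0.959 + 1601 * 0.373 = 347 + 597 = 944
Net migration: Band 4 − 45 → 187; Band 6 + 45 → 570
End of period: [26, 94, 65, 187, 115, 570, 944]

26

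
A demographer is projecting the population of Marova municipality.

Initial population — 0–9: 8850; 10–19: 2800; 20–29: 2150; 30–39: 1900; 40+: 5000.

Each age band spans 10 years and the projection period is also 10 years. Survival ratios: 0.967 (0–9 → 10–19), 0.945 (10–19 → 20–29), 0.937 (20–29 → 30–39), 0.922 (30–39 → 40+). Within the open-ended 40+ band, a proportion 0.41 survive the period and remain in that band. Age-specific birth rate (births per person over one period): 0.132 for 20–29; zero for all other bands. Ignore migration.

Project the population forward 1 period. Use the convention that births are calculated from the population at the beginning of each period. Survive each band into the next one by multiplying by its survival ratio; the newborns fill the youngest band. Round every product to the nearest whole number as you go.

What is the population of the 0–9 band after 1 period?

Call the bands 1 to 5, youngest first.
[period 1]
Births: 2150 × 0.132 = 284
Band 2: 8850 × 0.967 = 8558
Band 3: 2800 × 0.945 = 2646
Band 4: 2150 × 0.937 = 2015
Band 5: 1900 × 0.922 + 5000 × 0.41 = 1752 + 2050 = 3802
→ [284, 8558, 2646, 2015, 3802]

284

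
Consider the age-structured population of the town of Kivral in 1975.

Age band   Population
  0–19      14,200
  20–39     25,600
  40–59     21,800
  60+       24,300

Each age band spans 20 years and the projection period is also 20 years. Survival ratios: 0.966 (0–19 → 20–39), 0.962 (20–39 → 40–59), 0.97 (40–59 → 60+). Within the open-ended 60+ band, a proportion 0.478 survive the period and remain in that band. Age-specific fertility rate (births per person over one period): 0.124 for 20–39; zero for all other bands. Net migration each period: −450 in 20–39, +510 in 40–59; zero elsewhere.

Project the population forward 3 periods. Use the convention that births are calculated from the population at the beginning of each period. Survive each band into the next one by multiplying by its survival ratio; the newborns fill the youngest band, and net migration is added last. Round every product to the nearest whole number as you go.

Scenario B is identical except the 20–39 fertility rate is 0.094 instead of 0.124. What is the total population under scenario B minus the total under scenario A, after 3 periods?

-1246

(Bands numbered youngest = 1 to oldest = 4.)
Period 1.
Births: 25600 × 0.124 = 3174
Band 2: 14200 × 0.966 = 13717
Band 3: 25600 × 0.962 = 24627
Band 4: 21800 × 0.97 + 24300 × 0.478 = 21146 + 11615 = 32761
Net migration: Band 2 − 450 → 13267; Band 3 + 510 → 25137
→ [3174, 13267, 25137, 32761]
Period 2.
Births: 13267 × 0.124 = 1645
Band 2: 3174 × 0.966 = 3066
Band 3: 13267 × 0.962 = 12763
Band 4: 25137 × 0.97 + 32761 × 0.478 = 24383 + 15660 = 40043
Net migration: Band 2 − 450 → 2616; Band 3 + 510 → 13273
→ [1645, 2616, 13273, 40043]
Period 3.
Births: 2616 × 0.124 = 324
Band 2: 1645 × 0.966 = 1589
Band 3: 2616 × 0.962 = 2517
Band 4: 13273 × 0.97 + 40043 × 0.478 = 12875 + 19141 = 32016
Net migration: Band 2 − 450 → 1139; Band 3 + 510 → 3027
→ [324, 1139, 3027, 32016]
Scenario A total after 3 periods: 36506
Scenario B projection —
Period 1.
Births: 25600 × 0.094 = 2406
Band 2: 14200 × 0.966 = 13717
Band 3: 25600 × 0.962 = 24627
Band 4: 21800 × 0.97 + 24300 × 0.478 = 21146 + 11615 = 32761
Net migration: Band 2 − 450 → 13267; Band 3 + 510 → 25137
→ [2406, 13267, 25137, 32761]
Period 2.
Births: 13267 × 0.094 = 1247
Band 2: 2406 × 0.966 = 2324
Band 3: 13267 × 0.962 = 12763
Band 4: 25137 × 0.97 + 32761 × 0.478 = 24383 + 15660 = 40043
Net migration: Band 2 − 450 → 1874; Band 3 + 510 → 13273
→ [1247, 1874, 13273, 40043]
Period 3.
Births: 1874 × 0.094 = 176
Band 2: 1247 × 0.966 = 1205
Band 3: 1874 × 0.962 = 1803
Band 4: 13273 × 0.97 + 40043 × 0.478 = 12875 + 19141 = 32016
Net migration: Band 2 − 450 → 755; Band 3 + 510 → 2313
→ [176, 755, 2313, 32016]
Scenario B total after 3 periods: 35260
Difference B − A = 35260 − 36506 = -1246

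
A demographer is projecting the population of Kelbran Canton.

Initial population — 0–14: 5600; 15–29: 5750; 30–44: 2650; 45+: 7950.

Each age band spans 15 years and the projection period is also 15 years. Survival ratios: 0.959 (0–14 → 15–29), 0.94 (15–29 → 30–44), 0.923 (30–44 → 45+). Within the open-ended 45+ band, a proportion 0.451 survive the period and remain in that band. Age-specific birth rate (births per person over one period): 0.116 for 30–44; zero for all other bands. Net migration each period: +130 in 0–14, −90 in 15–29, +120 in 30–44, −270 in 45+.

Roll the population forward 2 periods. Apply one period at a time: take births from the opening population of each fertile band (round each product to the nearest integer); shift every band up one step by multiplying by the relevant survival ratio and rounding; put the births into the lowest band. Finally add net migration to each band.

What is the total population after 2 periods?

(Bands numbered youngest = 1 to oldest = 4.)
[period 1]
Births: 2650 × 0.116 = 307
Band 2: 5600 × 0.959 = 5370
Band 3: 5750 × 0.94 = 5405
Band 4: 2650 × 0.923 + 7950 × 0.451 = 2446 + 3585 = 6031
Net migration: Band 1 + 130 → 437; Band 2 − 90 → 5280; Band 3 + 120 → 5525; Band 4 − 270 → 5761
Population now: 0–14=437, 15–29=5280, 30–44=5525, 45+=5761
[period 2]
Births: 5525 × 0.116 = 641
Band 2: 437 × 0.959 = 419
Band 3: 5280 × 0.94 = 4963
Band 4: 5525 × 0.923 + 5761 × 0.451 = 5100 + 2598 = 7698
Net migration: Band 1 + 130 → 771; Band 2 − 90 → 329; Band 3 + 120 → 5083; Band 4 − 270 → 7428
Population now: 0–14=771, 15–29=329, 30–44=5083, 45+=7428
Total after period 2: 771 + 329 + 5083 + 7428 = 13611

13611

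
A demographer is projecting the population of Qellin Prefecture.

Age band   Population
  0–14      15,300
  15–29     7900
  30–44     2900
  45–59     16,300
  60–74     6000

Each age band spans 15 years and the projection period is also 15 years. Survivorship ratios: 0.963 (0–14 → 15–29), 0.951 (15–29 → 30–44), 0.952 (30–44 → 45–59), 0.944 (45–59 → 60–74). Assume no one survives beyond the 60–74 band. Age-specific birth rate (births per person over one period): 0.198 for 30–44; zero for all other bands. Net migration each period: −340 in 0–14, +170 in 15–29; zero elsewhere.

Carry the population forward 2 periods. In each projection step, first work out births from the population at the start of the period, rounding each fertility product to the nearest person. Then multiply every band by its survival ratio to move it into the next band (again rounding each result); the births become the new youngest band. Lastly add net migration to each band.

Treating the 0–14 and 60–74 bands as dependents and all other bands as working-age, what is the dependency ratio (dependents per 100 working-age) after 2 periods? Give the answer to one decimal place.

17.3

Period 1:
Births: 2900 × 0.198 = 574
15–29: 15300 × 0.963 = 14734
30–44: 7900 × 0.951 = 7513
45–59: 2900 × 0.952 = 2761
60–74: 16300 × 0.944 = 15387
Net migration: 0–14 − 340 → 234; 15–29 + 170 → 14904
Population now: 0–14=234, 15–29=14904, 30–44=7513, 45–59=2761, 60–74=15387
Period 2:
Births: 7513 × 0.198 = 1488
15–29: 234 × 0.963 = 225
30–44: 14904 × 0.951 = 14174
45–59: 7513 × 0.952 = 7152
60–74: 2761 × 0.944 = 2606
Net migration: 0–14 − 340 → 1148; 15–29 + 170 → 395
Population now: 0–14=1148, 15–29=395, 30–44=14174, 45–59=7152, 60–74=2606
Dependents (band 0–14 + band 60–74) = 1148 + 2606 = 3754; working-age = 21721; ratio = 3754/21721 × 100 = 17.3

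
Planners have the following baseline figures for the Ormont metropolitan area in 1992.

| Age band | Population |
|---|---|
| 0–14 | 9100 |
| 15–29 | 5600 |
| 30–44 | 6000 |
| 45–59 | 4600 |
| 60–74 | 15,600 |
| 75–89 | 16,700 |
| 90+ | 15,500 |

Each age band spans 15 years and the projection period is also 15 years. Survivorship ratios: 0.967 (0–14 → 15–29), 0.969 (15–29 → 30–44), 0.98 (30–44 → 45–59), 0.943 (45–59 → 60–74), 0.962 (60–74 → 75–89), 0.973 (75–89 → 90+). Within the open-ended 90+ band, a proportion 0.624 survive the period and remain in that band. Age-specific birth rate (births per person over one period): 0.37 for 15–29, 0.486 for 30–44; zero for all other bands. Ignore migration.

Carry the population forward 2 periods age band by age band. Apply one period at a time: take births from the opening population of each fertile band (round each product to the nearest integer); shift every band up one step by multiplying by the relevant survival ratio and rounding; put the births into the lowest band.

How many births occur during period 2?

Call the bands 1 to 7, youngest first.
[period 1]
Births: 5600 * 0.37 = 2072  |  6000 * 0.486 = 2916 → 4988
Band 2: 9100 * 0.967 = 8800
Band 3: 5600 * 0.969 = 5426
Band 4: 6000 * 0.98 = 5880
Band 5: 4600 * 0.943 = 4338
Band 6: 15600 * 0.962 = 15007
Band 7: 16700 * 0.973 + 15500 * 0.624 = 16249 + 9672 = 25921
End of period: [4988, 8800, 5426, 5880, 4338, 15007, 25921]
[period 2]
Births: 8800 * 0.37 = 3256  |  5426 * 0.486 = 2637 → 5893
Band 2: 4988 * 0.967 = 4823
Band 3: 8800 * 0.969 = 8527
Band 4: 5426 * 0.98 = 5317
Band 5: 5880 * 0.943 = 5545
Band 6: 4338 * 0.962 = 4173
Band 7: 15007 * 0.973 + 25921 * 0.624 = 14602 + 16175 = 30777
End of period: [5893, 4823, 8527, 5317, 5545, 4173, 30777]

5893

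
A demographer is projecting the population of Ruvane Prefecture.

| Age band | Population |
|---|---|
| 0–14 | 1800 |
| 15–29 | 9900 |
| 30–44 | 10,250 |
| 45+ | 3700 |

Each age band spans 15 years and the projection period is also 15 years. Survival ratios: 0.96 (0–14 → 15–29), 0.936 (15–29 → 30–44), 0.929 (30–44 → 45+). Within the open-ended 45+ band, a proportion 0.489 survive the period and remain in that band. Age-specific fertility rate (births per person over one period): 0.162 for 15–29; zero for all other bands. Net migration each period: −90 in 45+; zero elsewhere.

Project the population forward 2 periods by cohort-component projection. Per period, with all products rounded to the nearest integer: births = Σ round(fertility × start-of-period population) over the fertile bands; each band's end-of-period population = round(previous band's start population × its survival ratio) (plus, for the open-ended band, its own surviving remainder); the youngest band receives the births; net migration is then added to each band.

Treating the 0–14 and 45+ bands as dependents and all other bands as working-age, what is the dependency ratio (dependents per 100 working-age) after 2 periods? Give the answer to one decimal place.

452.8

[period 1]
Births: 9900 * 0.162 = 1604
15–29: 1800 * 0.96 = 1728
30–44: 9900 * 0.936 = 9266
45+: 10250 * 0.929 + 3700 * 0.489 = 9522 + 1809 = 11331
Net migration: 45+ − 90 → 11241
Giving 1604 / 1728 / 9266 / 11241.
[period 2]
Births: 1728 * 0.162 = 280
15–29: 1604 * 0.96 = 1540
30–44: 1728 * 0.936 = 1617
45+: 9266 * 0.929 + 11241 * 0.489 = 8608 + 5497 = 14105
Net migration: 45+ − 90 → 14015
Giving 280 / 1540 / 1617 / 14015.
Dependents (band 0–14 + band 45+) = 280 + 14015 = 14295; working-age = 3157; ratio = 14295/3157 × 100 = 452.8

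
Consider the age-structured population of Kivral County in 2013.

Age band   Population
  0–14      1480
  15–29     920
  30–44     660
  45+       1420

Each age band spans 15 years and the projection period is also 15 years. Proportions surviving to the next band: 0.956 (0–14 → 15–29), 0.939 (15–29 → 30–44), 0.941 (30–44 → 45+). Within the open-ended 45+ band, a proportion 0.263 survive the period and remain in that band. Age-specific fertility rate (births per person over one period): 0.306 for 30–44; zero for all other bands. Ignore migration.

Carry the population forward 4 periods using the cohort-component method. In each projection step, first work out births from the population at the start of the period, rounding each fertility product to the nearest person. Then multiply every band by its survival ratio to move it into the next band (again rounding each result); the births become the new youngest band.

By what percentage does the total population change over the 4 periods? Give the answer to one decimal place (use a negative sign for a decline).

Let group 1 be 0–14 through group 4 = 45+.
— Period 1 —
Births: 660 × 0.306 = 202
Group 2: 1480 × 0.956 = 1415
Group 3: 920 × 0.939 = 864
Group 4: 660 × 0.941 + 1420 × 0.263 = 621 + 373 = 994
Giving 202 / 1415 / 864 / 994.
— Period 2 —
Births: 864 × 0.306 = 264
Group 2: 202 × 0.956 = 193
Group 3: 1415 × 0.939 = 1329
Group 4: 864 × 0.941 + 994 × 0.263 = 813 + 261 = 1074
Giving 264 / 193 / 1329 / 1074.
— Period 3 —
Births: 1329 × 0.306 = 407
Group 2: 264 × 0.956 = 252
Group 3: 193 × 0.939 = 181
Group 4: 1329 × 0.941 + 1074 × 0.263 = 1251 + 282 = 1533
Giving 407 / 252 / 181 / 1533.
— Period 4 —
Births: 181 × 0.306 = 55
Group 2: 407 × 0.956 = 389
Group 3: 252 × 0.939 = 237
Group 4: 181 × 0.941 + 1533 × 0.263 = 170 + 403 = 573
Giving 55 / 389 / 237 / 573.
Total: 4480 → 1254; change = -3226; percentage change = -72.0%

-72.0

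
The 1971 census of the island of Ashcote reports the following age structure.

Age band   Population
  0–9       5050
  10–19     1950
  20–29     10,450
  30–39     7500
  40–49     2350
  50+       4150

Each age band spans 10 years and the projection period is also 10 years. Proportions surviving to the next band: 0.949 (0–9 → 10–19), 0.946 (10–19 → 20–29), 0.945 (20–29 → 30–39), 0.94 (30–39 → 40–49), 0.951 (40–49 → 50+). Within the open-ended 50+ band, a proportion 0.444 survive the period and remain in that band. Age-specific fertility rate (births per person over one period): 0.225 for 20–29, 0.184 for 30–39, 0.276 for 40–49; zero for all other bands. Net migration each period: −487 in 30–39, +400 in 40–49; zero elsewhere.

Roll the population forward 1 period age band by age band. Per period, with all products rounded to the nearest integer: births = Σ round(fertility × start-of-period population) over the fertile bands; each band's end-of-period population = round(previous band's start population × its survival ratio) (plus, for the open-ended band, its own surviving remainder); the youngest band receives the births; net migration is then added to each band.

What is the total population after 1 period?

After projecting period 1:
Births: 10450 × 0.225 = 2351, 7500 × 0.184 = 1380, 2350 × 0.276 = 649 → 4380
10–19: 5050 × 0.949 = 4792
20–29: 1950 × 0.946 = 1845
30–39: 10450 × 0.945 = 9875
40–49: 7500 × 0.94 = 7050
50+: 2350 × 0.951 + 4150 × 0.444 = 2235 + 1843 = 4078
Net migration: 30–39 − 487 → 9388; 40–49 + 400 → 7450
Giving 4380 / 4792 / 1845 / 9388 / 7450 / 4078.
Total after period 1: 4380 + 4792 + 1845 + 9388 + 7450 + 4078 = 31933

31933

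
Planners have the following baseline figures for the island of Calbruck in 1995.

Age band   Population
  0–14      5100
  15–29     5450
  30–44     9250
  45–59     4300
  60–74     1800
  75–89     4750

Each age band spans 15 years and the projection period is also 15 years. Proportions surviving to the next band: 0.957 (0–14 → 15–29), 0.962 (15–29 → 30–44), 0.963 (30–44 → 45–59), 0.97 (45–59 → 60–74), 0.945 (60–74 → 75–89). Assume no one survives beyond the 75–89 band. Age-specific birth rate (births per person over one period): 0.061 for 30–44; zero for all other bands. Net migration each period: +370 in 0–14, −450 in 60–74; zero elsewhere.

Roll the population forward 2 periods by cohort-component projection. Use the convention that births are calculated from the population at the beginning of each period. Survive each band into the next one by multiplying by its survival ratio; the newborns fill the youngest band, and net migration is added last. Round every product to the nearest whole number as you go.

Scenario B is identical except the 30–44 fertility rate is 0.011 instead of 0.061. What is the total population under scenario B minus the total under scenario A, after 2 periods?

After projecting period 1:
Births: 9250 × 0.061 = 564
15–29: 5100 × 0.957 = 4881
30–44: 5450 × 0.962 = 5243
45–59: 9250 × 0.963 = 8908
60–74: 4300 × 0.97 = 4171
75–89: 1800 × 0.945 = 1701
Net migration: 0–14 + 370 → 934; 60–74 − 450 → 3721
End of period: [934, 4881, 5243, 8908, 3721, 1701]
After projecting period 2:
Births: 5243 × 0.061 = 320
15–29: 934 × 0.957 = 894
30–44: 4881 × 0.962 = 4696
45–59: 5243 × 0.963 = 5049
60–74: 8908 × 0.97 = 8641
75–89: 3721 × 0.945 = 3516
Net migration: 0–14 + 370 → 690; 60–74 − 450 → 8191
End of period: [690, 894, 4696, 5049, 8191, 3516]
Scenario A total after 2 periods: 23036
Scenario B projection —
After projecting period 1:
Births: 9250 × 0.011 = 102
15–29: 5100 × 0.957 = 4881
30–44: 5450 × 0.962 = 5243
45–59: 9250 × 0.963 = 8908
60–74: 4300 × 0.97 = 4171
75–89: 1800 × 0.945 = 1701
Net migration: 0–14 + 370 → 472; 60–74 − 450 → 3721
End of period: [472, 4881, 5243, 8908, 3721, 1701]
After projecting period 2:
Births: 5243 × 0.011 = 58
15–29: 472 × 0.957 = 452
30–44: 4881 × 0.962 = 4696
45–59: 5243 × 0.963 = 5049
60–74: 8908 × 0.97 = 8641
75–89: 3721 × 0.945 = 3516
Net migration: 0–14 + 370 → 428; 60–74 − 450 → 8191
End of period: [428, 452, 4696, 5049, 8191, 3516]
Scenario B total after 2 periods: 22332
Difference B − A = 22332 − 23036 = -704

-704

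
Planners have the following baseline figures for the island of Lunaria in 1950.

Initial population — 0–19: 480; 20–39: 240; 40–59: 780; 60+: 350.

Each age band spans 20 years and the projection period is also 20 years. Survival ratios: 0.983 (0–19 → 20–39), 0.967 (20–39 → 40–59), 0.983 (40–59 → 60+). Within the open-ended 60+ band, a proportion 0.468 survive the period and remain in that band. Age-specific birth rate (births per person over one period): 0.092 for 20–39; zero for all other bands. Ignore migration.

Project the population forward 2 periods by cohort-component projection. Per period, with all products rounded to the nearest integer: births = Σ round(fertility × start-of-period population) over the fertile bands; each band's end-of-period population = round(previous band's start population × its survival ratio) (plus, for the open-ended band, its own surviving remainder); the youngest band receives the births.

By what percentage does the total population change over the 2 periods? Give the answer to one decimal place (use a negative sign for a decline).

Call the groups 1 to 4, youngest first.
— Period 1 —
Births: 240 * 0.092 = 22
Group 2: 480 * 0.983 = 472
Group 3: 240 * 0.967 = 232
Group 4: 780 * 0.983 + 350 * 0.468 = 767 + 164 = 931
Population now: 0–19=22, 20–39=472, 40–59=232, 60+=931
— Period 2 —
Births: 472 * 0.092 = 43
Group 2: 22 * 0.983 = 22
Group 3: 472 * 0.967 = 456
Group 4: 232 * 0.983 + 931 * 0.468 = 228 + 436 = 664
Population now: 0–19=43, 20–39=22, 40–59=456, 60+=664
Total: 1850 → 1185; change = -665; percentage change = -35.9%

-35.9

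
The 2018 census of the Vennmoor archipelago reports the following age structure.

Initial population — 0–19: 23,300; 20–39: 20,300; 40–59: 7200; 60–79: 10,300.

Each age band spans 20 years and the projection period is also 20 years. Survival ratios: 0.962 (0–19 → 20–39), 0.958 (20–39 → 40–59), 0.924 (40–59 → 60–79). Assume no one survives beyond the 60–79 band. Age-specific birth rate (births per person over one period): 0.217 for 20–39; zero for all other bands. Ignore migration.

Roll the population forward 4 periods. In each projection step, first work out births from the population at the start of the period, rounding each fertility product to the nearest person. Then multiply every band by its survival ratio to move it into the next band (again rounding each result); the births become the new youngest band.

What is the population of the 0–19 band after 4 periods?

1015

After projecting period 1:
Births: 20300 × 0.217 = 4405
20–39: 23300 × 0.962 = 22415
40–59: 20300 × 0.958 = 19447
60–79: 7200 × 0.924 = 6653
Giving 4405 / 22415 / 19447 / 6653.
After projecting period 2:
Births: 22415 × 0.217 = 4864
20–39: 4405 × 0.962 = 4238
40–59: 22415 × 0.958 = 21474
60–79: 19447 × 0.924 = 17969
Giving 4864 / 4238 / 21474 / 17969.
After projecting period 3:
Births: 4238 × 0.217 = 920
20–39: 4864 × 0.962 = 4679
40–59: 4238 × 0.958 = 4060
60–79: 21474 × 0.924 = 19842
Giving 920 / 4679 / 4060 / 19842.
After projecting period 4:
Births: 4679 × 0.217 = 1015
20–39: 920 × 0.962 = 885
40–59: 4679 × 0.958 = 4482
60–79: 4060 × 0.924 = 3751
Giving 1015 / 885 / 4482 / 3751.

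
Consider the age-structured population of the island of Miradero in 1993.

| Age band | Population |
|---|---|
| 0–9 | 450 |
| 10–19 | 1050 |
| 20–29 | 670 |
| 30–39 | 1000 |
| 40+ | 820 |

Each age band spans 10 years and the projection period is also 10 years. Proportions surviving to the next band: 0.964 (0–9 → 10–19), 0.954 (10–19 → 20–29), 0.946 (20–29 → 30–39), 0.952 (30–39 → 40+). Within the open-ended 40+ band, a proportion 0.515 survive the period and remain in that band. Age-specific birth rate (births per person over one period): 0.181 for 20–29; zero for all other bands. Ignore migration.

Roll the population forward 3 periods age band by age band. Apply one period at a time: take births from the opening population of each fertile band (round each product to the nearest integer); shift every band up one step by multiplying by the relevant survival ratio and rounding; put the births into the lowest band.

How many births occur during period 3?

75

Numbering the groups 1..5 from youngest to oldest:
Period 1:
Births: 670 * 0.181 = 121
Group 2: 450 * 0.964 = 434
Group 3: 1050 * 0.954 = 1002
Group 4: 670 * 0.946 = 634
Group 5: 1000 * 0.952 + 820 * 0.515 = 952 + 422 = 1374
End of period: [121, 434, 1002, 634, 1374]
Period 2:
Births: 1002 * 0.181 = 181
Group 2: 121 * 0.964 = 117
Group 3: 434 * 0.954 = 414
Group 4: 1002 * 0.946 = 948
Group 5: 634 * 0.952 + 1374 * 0.515 = 604 + 708 = 1312
End of period: [181, 117, 414, 948, 1312]
Period 3:
Births: 414 * 0.181 = 75
Group 2: 181 * 0.964 = 174
Group 3: 117 * 0.954 = 112
Group 4: 414 * 0.946 = 392
Group 5: 948 * 0.952 + 1312 * 0.515 = 902 + 676 = 1578
End of period: [75, 174, 112, 392, 1578]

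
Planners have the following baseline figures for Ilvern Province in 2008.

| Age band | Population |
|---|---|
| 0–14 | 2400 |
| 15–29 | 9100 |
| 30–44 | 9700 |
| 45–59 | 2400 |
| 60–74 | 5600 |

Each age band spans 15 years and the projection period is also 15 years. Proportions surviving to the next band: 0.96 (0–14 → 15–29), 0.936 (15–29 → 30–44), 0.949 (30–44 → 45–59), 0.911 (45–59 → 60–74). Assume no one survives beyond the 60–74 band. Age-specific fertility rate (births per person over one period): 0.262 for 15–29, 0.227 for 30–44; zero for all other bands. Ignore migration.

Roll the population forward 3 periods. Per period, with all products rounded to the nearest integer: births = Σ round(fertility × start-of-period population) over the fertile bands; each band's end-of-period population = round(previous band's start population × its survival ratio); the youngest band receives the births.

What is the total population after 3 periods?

17613

(Bands numbered youngest = 1 to oldest = 5.)
Period 1.
Births: 9100 × 0.262 = 2384  |  9700 × 0.227 = 2202 — total 4586
Band 2: 2400 × 0.96 = 2304
Band 3: 9100 × 0.936 = 8518
Band 4: 9700 × 0.949 = 9205
Band 5: 2400 × 0.911 = 2186
→ [4586, 2304, 8518, 9205, 2186]
Period 2.
Births: 2304 × 0.262 = 604  |  8518 × 0.227 = 1934 — total 2538
Band 2: 4586 × 0.96 = 4403
Band 3: 2304 × 0.936 = 2157
Band 4: 8518 × 0.949 = 8084
Band 5: 9205 × 0.911 = 8386
→ [2538, 4403, 2157, 8084, 8386]
Period 3.
Births: 4403 × 0.262 = 1154  |  2157 × 0.227 = 490 — total 1644
Band 2: 2538 × 0.96 = 2436
Band 3: 4403 × 0.936 = 4121
Band 4: 2157 × 0.949 = 2047
Band 5: 8084 × 0.911 = 7365
→ [1644, 2436, 4121, 2047, 7365]
Total after period 3: 1644 + 2436 + 4121 + 2047 + 7365 = 17613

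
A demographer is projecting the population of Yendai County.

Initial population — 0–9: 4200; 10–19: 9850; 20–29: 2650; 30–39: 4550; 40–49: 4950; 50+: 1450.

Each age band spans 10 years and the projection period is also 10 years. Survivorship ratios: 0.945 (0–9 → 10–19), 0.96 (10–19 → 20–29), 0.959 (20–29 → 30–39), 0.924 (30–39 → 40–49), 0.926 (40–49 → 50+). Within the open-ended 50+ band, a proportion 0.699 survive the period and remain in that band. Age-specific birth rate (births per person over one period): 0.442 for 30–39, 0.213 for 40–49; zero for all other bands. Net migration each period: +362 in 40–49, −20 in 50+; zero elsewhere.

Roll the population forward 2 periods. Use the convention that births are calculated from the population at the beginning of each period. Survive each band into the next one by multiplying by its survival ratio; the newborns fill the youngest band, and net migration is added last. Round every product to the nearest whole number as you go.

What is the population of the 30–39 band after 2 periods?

Call the bands 1 to 6, youngest first.
Period 1:
Births: 4550 * 0.442 = 2011, 4950 * 0.213 = 1054 — total 3065
Band 2: 4200 * 0.945 = 3969
Band 3: 9850 * 0.96 = 9456
Band 4: 2650 * 0.959 = 2541
Band 5: 4550 * 0.924 = 4204
Band 6: 4950 * 0.926 + 1450 * 0.699 = 4584 + 1014 = 5598
Net migration: Band 5 + 362 → 4566; Band 6 − 20 → 5578
End of period: [3065, 3969, 9456, 2541, 4566, 5578]
Period 2:
Births: 2541 * 0.442 = 1123, 4566 * 0.213 = 973 — total 2096
Band 2: 3065 * 0.945 = 2896
Band 3: 3969 * 0.96 = 3810
Band 4: 9456 * 0.959 = 9068
Band 5: 2541 * 0.924 = 2348
Band 6: 4566 * 0.926 + 5578 * 0.699 = 4228 + 3899 = 8127
Net migration: Band 5 + 362 → 2710; Band 6 − 20 → 8107
End of period: [2096, 2896, 3810, 9068, 2710, 8107]

9068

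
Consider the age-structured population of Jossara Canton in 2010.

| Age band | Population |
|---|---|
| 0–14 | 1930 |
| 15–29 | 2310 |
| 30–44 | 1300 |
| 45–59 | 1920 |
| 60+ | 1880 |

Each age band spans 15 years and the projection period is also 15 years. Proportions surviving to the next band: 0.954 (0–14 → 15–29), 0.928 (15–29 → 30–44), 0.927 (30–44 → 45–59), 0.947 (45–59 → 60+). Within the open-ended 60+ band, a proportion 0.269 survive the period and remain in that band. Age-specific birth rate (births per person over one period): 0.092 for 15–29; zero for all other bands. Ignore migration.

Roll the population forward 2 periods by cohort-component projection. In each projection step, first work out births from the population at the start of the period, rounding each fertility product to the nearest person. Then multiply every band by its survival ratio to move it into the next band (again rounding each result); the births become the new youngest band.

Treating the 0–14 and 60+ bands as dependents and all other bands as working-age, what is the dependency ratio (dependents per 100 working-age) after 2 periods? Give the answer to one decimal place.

49.6

Period 1.
Births: 2310 × 0.092 = 213
15–29: 1930 × 0.954 = 1841
30–44: 2310 × 0.928 = 2144
45–59: 1300 × 0.927 = 1205
60+: 1920 × 0.947 + 1880 × 0.269 = 1818 + 506 = 2324
Population now: 0–14=213, 15–29=1841, 30–44=2144, 45–59=1205, 60+=2324
Period 2.
Births: 1841 × 0.092 = 169
15–29: 213 × 0.954 = 203
30–44: 1841 × 0.928 = 1708
45–59: 2144 × 0.927 = 1987
60+: 1205 × 0.947 + 2324 × 0.269 = 1141 + 625 = 1766
Population now: 0–14=169, 15–29=203, 30–44=1708, 45–59=1987, 60+=1766
Dependents (band 0–14 + band 60+) = 169 + 1766 = 1935; working-age = 3898; ratio = 1935/3898 × 100 = 49.6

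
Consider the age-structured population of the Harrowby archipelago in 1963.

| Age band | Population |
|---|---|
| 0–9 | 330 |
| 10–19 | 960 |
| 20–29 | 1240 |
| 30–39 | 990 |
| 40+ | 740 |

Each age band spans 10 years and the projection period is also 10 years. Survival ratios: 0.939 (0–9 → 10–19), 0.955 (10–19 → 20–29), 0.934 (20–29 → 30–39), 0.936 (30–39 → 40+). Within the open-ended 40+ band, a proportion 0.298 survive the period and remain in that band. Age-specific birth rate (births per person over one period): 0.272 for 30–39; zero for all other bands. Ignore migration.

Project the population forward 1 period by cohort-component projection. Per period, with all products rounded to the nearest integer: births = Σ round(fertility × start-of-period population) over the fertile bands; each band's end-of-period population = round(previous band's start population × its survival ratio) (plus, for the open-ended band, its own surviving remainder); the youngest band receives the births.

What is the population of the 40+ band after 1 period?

1148

After projecting period 1:
Births: 990 * 0.272 = 269
10–19: 330 * 0.939 = 310
20–29: 960 * 0.955 = 917
30–39: 1240 * 0.934 = 1158
40+: 990 * 0.936 + 740 * 0.298 = 927 + 221 = 1148
End of period: [269, 310, 917, 1158, 1148]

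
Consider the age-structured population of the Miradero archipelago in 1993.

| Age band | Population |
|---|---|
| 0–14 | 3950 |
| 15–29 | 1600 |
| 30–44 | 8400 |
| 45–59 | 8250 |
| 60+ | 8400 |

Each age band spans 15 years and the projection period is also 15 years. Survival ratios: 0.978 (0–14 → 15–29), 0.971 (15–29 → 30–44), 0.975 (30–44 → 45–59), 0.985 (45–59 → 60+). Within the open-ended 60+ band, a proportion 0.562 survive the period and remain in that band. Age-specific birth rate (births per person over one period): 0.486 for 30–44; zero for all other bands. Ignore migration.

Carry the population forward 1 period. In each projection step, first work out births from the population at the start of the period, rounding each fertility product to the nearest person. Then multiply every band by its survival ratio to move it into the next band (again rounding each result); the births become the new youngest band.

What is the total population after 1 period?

30536

Numbering the groups 1..5 from youngest to oldest:
Period 1.
Births: 8400 × 0.486 = 4082
Group 2: 3950 × 0.978 = 3863
Group 3: 1600 × 0.971 = 1554
Group 4: 8400 × 0.975 = 8190
Group 5: 8250 × 0.985 + 8400 × 0.562 = 8126 + 4721 = 12847
Giving 4082 / 3863 / 1554 / 8190 / 12847.
Total after period 1: 4082 + 3863 + 1554 + 8190 + 12847 = 30536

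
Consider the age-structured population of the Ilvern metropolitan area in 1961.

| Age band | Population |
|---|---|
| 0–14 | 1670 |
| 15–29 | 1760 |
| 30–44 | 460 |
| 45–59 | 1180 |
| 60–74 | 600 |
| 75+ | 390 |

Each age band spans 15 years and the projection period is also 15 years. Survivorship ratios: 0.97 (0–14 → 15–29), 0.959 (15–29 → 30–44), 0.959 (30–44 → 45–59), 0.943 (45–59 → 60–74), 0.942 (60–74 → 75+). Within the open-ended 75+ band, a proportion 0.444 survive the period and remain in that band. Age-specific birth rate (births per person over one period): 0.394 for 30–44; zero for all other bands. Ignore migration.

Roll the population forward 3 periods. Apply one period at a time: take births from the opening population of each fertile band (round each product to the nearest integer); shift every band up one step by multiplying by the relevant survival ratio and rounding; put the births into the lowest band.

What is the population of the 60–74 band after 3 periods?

1527

After projecting period 1:
Births: 460 * 0.394 = 181
15–29: 1670 * 0.97 = 1620
30–44: 1760 * 0.959 = 1688
45–59: 460 * 0.959 = 441
60–74: 1180 * 0.943 = 1113
75+: 600 * 0.942 + 390 * 0.444 = 565 + 173 = 738
→ [181, 1620, 1688, 441, 1113, 738]
After projecting period 2:
Births: 1688 * 0.394 = 665
15–29: 181 * 0.97 = 176
30–44: 1620 * 0.959 = 1554
45–59: 1688 * 0.959 = 1619
60–74: 441 * 0.943 = 416
75+: 1113 * 0.942 + 738 * 0.444 = 1048 + 328 = 1376
→ [665, 176, 1554, 1619, 416, 1376]
After projecting period 3:
Births: 1554 * 0.394 = 612
15–29: 665 * 0.97 = 645
30–44: 176 * 0.959 = 169
45–59: 1554 * 0.959 = 1490
60–74: 1619 * 0.943 = 1527
75+: 416 * 0.942 + 1376 * 0.444 = 392 + 611 = 1003
→ [612, 645, 169, 1490, 1527, 1003]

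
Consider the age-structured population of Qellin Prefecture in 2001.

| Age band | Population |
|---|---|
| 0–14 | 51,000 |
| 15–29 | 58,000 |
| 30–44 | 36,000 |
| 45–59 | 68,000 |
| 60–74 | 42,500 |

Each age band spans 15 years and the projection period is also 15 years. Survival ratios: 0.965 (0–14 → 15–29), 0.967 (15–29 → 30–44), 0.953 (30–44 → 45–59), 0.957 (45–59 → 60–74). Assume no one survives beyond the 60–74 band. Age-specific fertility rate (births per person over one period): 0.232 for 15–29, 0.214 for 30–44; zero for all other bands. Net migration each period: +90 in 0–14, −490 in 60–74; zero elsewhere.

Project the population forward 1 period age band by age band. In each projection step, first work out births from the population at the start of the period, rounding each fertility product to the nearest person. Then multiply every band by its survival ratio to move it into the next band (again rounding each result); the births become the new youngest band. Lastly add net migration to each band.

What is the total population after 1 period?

Numbering the groups 1..5 from youngest to oldest:
— Period 1 —
Births: 58000 × 0.232 = 13456 ; 36000 × 0.214 = 7704 → 21160
Group 2: 51000 × 0.965 = 49215
Group 3: 58000 × 0.967 = 56086
Group 4: 36000 × 0.953 = 34308
Group 5: 68000 × 0.957 = 65076
Net migration: Group 1 + 90 → 21250; Group 5 − 490 → 64586
→ [21250, 49215, 56086, 34308, 64586]
Total after period 1: 21250 + 49215 + 56086 + 34308 + 64586 = 225445

225445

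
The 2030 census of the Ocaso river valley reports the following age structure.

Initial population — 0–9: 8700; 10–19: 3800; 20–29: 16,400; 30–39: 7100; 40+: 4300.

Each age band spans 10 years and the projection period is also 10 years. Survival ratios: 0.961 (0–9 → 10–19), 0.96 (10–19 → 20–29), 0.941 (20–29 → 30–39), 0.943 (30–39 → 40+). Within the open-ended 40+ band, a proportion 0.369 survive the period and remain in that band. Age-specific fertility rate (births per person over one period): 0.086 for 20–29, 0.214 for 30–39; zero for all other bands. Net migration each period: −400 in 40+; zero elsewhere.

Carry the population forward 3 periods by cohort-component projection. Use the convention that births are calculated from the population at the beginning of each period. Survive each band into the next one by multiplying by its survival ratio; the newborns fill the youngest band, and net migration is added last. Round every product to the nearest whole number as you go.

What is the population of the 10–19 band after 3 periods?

3475

After projecting period 1:
Births: 16400 × 0.086 = 1410  |  7100 × 0.214 = 1519 — total 2929
10–19: 8700 × 0.961 = 8361
20–29: 3800 × 0.96 = 3648
30–39: 16400 × 0.941 = 15432
40+: 7100 × 0.943 + 4300 × 0.369 = 6695 + 1587 = 8282
Net migration: 40+ − 400 → 7882
End of period: [2929, 8361, 3648, 15432, 7882]
After projecting period 2:
Births: 3648 × 0.086 = 314  |  15432 × 0.214 = 3302 — total 3616
10–19: 2929 × 0.961 = 2815
20–29: 8361 × 0.96 = 8027
30–39: 3648 × 0.941 = 3433
40+: 15432 × 0.943 + 7882 × 0.369 = 14552 + 2908 = 17460
Net migration: 40+ − 400 → 17060
End of period: [3616, 2815, 8027, 3433, 17060]
After projecting period 3:
Births: 8027 × 0.086 = 690  |  3433 × 0.214 = 735 — total 1425
10–19: 3616 × 0.961 = 3475
20–29: 2815 × 0.96 = 2702
30–39: 8027 × 0.941 = 7553
40+: 3433 × 0.943 + 17060 × 0.369 = 3237 + 6295 = 9532
Net migration: 40+ − 400 → 9132
End of period: [1425, 3475, 2702, 7553, 9132]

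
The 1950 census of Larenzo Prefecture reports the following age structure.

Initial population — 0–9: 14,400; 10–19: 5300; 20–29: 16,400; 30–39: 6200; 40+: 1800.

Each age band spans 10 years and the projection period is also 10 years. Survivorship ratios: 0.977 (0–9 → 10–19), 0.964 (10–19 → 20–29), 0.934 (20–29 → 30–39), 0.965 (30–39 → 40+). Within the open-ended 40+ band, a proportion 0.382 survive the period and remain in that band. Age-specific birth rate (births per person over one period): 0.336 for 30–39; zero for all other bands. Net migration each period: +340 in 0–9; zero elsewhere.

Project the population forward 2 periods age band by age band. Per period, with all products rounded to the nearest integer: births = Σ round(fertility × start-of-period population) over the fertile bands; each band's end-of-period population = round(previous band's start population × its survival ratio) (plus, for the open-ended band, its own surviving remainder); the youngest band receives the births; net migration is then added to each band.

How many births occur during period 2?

5147

(Groups numbered youngest = 1 to oldest = 5.)
Period 1:
Births: 6200 * 0.336 = 2083
Group 2: 14400 * 0.977 = 14069
Group 3: 5300 * 0.964 = 5109
Group 4: 16400 * 0.934 = 15318
Group 5: 6200 * 0.965 + 1800 * 0.382 = 5983 + 688 = 6671
Net migration: Group 1 + 340 → 2423
End of period: [2423, 14069, 5109, 15318, 6671]
Period 2:
Births: 15318 * 0.336 = 5147
Group 2: 2423 * 0.977 = 2367
Group 3: 14069 * 0.964 = 13563
Group 4: 5109 * 0.934 = 4772
Group 5: 15318 * 0.965 + 6671 * 0.382 = 14782 + 2548 = 17330
Net migration: Group 1 + 340 → 5487
End of period: [5487, 2367, 13563, 4772, 17330]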